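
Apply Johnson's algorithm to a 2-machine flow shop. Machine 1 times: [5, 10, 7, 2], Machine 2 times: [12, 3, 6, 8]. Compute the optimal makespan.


Apply Johnson's rule:
  Group 1 (a <= b): [(4, 2, 8), (1, 5, 12)]
  Group 2 (a > b): [(3, 7, 6), (2, 10, 3)]
Optimal job order: [4, 1, 3, 2]
Schedule:
  Job 4: M1 done at 2, M2 done at 10
  Job 1: M1 done at 7, M2 done at 22
  Job 3: M1 done at 14, M2 done at 28
  Job 2: M1 done at 24, M2 done at 31
Makespan = 31

31


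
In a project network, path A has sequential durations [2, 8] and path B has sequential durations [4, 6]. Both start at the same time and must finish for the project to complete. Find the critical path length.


Path A total = 2 + 8 = 10
Path B total = 4 + 6 = 10
Critical path = longest path = max(10, 10) = 10

10


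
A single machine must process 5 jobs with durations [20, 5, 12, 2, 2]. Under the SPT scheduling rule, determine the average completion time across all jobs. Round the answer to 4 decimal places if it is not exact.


Sort jobs by processing time (SPT order): [2, 2, 5, 12, 20]
Compute completion times sequentially:
  Job 1: processing = 2, completes at 2
  Job 2: processing = 2, completes at 4
  Job 3: processing = 5, completes at 9
  Job 4: processing = 12, completes at 21
  Job 5: processing = 20, completes at 41
Sum of completion times = 77
Average completion time = 77/5 = 15.4

15.4


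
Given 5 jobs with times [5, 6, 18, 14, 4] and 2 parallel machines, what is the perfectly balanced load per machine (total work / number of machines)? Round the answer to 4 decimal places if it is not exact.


Total processing time = 5 + 6 + 18 + 14 + 4 = 47
Number of machines = 2
Ideal balanced load = 47 / 2 = 23.5

23.5


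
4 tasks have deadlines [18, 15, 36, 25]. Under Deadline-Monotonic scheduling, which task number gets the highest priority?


Sort tasks by relative deadline (ascending):
  Task 2: deadline = 15
  Task 1: deadline = 18
  Task 4: deadline = 25
  Task 3: deadline = 36
Priority order (highest first): [2, 1, 4, 3]
Highest priority task = 2

2


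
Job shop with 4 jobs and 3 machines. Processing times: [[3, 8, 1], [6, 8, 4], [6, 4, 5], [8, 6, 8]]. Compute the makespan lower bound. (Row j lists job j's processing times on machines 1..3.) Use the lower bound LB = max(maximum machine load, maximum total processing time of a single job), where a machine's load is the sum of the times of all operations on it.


Machine loads:
  Machine 1: 3 + 6 + 6 + 8 = 23
  Machine 2: 8 + 8 + 4 + 6 = 26
  Machine 3: 1 + 4 + 5 + 8 = 18
Max machine load = 26
Job totals:
  Job 1: 12
  Job 2: 18
  Job 3: 15
  Job 4: 22
Max job total = 22
Lower bound = max(26, 22) = 26

26


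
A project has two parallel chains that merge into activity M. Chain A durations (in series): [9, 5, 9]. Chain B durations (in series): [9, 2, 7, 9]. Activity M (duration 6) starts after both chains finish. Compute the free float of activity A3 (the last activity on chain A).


ES(A3) = sum of predecessors on chain A = 14
EF(A3) = ES + duration = 14 + 9 = 23
Successor of A3 is M. ES(M) = max(sum(A), sum(B)) = max(23, 27) = 27
Free float = ES(successor) - EF(current) = 27 - 23 = 4

4


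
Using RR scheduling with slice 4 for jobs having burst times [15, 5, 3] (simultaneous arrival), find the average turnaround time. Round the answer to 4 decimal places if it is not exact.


Time quantum = 4
Execution trace:
  J1 runs 4 units, time = 4
  J2 runs 4 units, time = 8
  J3 runs 3 units, time = 11
  J1 runs 4 units, time = 15
  J2 runs 1 units, time = 16
  J1 runs 4 units, time = 20
  J1 runs 3 units, time = 23
Finish times: [23, 16, 11]
Average turnaround = 50/3 = 16.6667

16.6667


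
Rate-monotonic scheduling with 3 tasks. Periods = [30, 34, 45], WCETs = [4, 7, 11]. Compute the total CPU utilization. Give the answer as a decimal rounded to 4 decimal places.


Compute individual utilizations (exact fractions):
  Task 1: C/T = 4/30 = 2/15 (approx. 0.1333)
  Task 2: C/T = 7/34 (approx. 0.2059)
  Task 3: C/T = 11/45 (approx. 0.2444)
Total utilization U = 2/15 + 7/34 + 11/45 = 893/1530
Rounded to 4 decimal places: U = 0.5837
RM (Liu & Layland) bound for 3 tasks = 0.779763; compare with U = 893/1530 (approx. 0.583660)
U <= bound, so schedulable by RM sufficient condition.

0.5837


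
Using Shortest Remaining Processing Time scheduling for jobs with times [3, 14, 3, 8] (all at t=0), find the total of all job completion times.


Since all jobs arrive at t=0, SRPT equals SPT ordering.
SPT order: [3, 3, 8, 14]
Completion times:
  Job 1: p=3, C=3
  Job 2: p=3, C=6
  Job 3: p=8, C=14
  Job 4: p=14, C=28
Total completion time = 3 + 6 + 14 + 28 = 51

51


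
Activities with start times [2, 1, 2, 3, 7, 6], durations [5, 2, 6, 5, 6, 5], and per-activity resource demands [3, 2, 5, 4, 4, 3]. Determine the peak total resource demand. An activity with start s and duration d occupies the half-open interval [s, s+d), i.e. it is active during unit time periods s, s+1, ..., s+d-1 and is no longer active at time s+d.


Each activity i is active on [start_i, start_i + duration_i).
Compute total resource usage per time slot:
  t=0: active resources = [], total = 0
  t=1: active resources = [2], total = 2
  t=2: active resources = [3, 2, 5], total = 10
  t=3: active resources = [3, 5, 4], total = 12
  t=4: active resources = [3, 5, 4], total = 12
  t=5: active resources = [3, 5, 4], total = 12
  t=6: active resources = [3, 5, 4, 3], total = 15
  t=7: active resources = [5, 4, 4, 3], total = 16
  t=8: active resources = [4, 3], total = 7
  t=9: active resources = [4, 3], total = 7
  t=10: active resources = [4, 3], total = 7
  t=11: active resources = [4], total = 4
  t=12: active resources = [4], total = 4
Peak resource demand = 16

16


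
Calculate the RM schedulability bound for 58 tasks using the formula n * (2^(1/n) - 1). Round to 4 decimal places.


Compute 2^(1/58) = 1.0120225098
Subtract 1: 1.0120225098 - 1 = 0.0120225098
Multiply by n: 58 * 0.0120225098 = 0.6973055684
Round to 4 dp: 0.6973

0.6973


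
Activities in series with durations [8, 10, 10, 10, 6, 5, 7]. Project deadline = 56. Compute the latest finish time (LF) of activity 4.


LF(activity 4) = deadline - sum of successor durations
Successors: activities 5 through 7 with durations [6, 5, 7]
Sum of successor durations = 18
LF = 56 - 18 = 38

38


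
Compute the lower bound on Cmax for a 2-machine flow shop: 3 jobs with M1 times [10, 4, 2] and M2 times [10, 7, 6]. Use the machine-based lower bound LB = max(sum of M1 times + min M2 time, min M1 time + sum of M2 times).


LB1 = sum(M1 times) + min(M2 times) = 16 + 6 = 22
LB2 = min(M1 times) + sum(M2 times) = 2 + 23 = 25
Lower bound = max(LB1, LB2) = max(22, 25) = 25

25


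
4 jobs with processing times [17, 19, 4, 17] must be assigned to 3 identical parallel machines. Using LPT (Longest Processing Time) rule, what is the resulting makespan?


Sort jobs in decreasing order (LPT): [19, 17, 17, 4]
Assign each job to the least loaded machine:
  Machine 1: jobs [19], load = 19
  Machine 2: jobs [17, 4], load = 21
  Machine 3: jobs [17], load = 17
Makespan = max load = 21

21


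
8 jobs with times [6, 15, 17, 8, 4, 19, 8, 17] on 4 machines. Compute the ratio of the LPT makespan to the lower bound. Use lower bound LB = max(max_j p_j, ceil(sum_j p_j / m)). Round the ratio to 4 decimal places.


LPT order: [19, 17, 17, 15, 8, 8, 6, 4]
Machine loads after assignment: [23, 25, 23, 23]
LPT makespan = 25
Lower bound = max(max_job, ceil(total/4)) = max(19, 24) = 24
Ratio = 25 / 24 = 1.0417

1.0417


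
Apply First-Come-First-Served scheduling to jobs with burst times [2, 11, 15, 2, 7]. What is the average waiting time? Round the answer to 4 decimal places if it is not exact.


FCFS order (as given): [2, 11, 15, 2, 7]
Waiting times:
  Job 1: wait = 0
  Job 2: wait = 2
  Job 3: wait = 13
  Job 4: wait = 28
  Job 5: wait = 30
Sum of waiting times = 73
Average waiting time = 73/5 = 14.6

14.6


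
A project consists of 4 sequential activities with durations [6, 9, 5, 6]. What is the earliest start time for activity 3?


Activity 3 starts after activities 1 through 2 complete.
Predecessor durations: [6, 9]
ES = 6 + 9 = 15

15


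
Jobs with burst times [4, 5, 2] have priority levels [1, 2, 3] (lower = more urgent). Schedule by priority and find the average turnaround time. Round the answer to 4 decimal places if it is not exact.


Sort by priority (ascending = highest first):
Order: [(1, 4), (2, 5), (3, 2)]
Completion times:
  Priority 1, burst=4, C=4
  Priority 2, burst=5, C=9
  Priority 3, burst=2, C=11
Average turnaround = 24/3 = 8.0

8.0


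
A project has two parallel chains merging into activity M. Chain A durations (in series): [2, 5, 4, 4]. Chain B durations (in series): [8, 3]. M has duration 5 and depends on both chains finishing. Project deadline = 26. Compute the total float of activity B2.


Forward pass: ES(B2) = sum of predecessors on chain B = 8
EF = ES + duration = 8 + 3 = 11
Backward pass: LF(M) = deadline = 26; LS(M) = 26 - 5 = 21
LF(B2) = LS(M) - sum(successors on chain B) = 21 - 0 = 21
LS = LF - duration = 21 - 3 = 18
Total float = LS - ES = 18 - 8 = 10

10


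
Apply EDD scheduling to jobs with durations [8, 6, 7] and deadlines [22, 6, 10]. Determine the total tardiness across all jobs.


Sort by due date (EDD order): [(6, 6), (7, 10), (8, 22)]
Compute completion times and tardiness:
  Job 1: p=6, d=6, C=6, tardiness=max(0,6-6)=0
  Job 2: p=7, d=10, C=13, tardiness=max(0,13-10)=3
  Job 3: p=8, d=22, C=21, tardiness=max(0,21-22)=0
Total tardiness = 3

3


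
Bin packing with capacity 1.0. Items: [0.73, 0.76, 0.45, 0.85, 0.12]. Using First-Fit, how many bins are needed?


Place items sequentially using First-Fit:
  Item 0.73 -> new Bin 1
  Item 0.76 -> new Bin 2
  Item 0.45 -> new Bin 3
  Item 0.85 -> new Bin 4
  Item 0.12 -> Bin 1 (now 0.85)
Total bins used = 4

4


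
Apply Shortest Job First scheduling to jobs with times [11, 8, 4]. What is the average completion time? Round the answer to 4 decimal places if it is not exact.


SJF order (ascending): [4, 8, 11]
Completion times:
  Job 1: burst=4, C=4
  Job 2: burst=8, C=12
  Job 3: burst=11, C=23
Average completion = 39/3 = 13.0

13.0


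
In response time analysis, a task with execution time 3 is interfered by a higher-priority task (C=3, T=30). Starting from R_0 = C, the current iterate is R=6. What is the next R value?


R_next = C + ceil(R_prev / T_hp) * C_hp
ceil(6 / 30) = ceil(0.2) = 1
Interference = 1 * 3 = 3
R_next = 3 + 3 = 6
R_next = R_prev, so the iteration has converged (response time = 6).

6


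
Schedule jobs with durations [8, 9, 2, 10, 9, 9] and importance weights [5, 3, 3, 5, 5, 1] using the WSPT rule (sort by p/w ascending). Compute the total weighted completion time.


Compute p/w ratios and sort ascending (WSPT): [(2, 3), (8, 5), (9, 5), (10, 5), (9, 3), (9, 1)]
Compute weighted completion times:
  Job (p=2,w=3): C=2, w*C=3*2=6
  Job (p=8,w=5): C=10, w*C=5*10=50
  Job (p=9,w=5): C=19, w*C=5*19=95
  Job (p=10,w=5): C=29, w*C=5*29=145
  Job (p=9,w=3): C=38, w*C=3*38=114
  Job (p=9,w=1): C=47, w*C=1*47=47
Total weighted completion time = 457

457


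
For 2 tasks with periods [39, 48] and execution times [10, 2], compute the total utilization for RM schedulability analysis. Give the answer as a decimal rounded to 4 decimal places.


Compute individual utilizations (exact fractions):
  Task 1: C/T = 10/39 (approx. 0.2564)
  Task 2: C/T = 2/48 = 1/24 (approx. 0.0417)
Total utilization U = 10/39 + 1/24 = 31/104
Rounded to 4 decimal places: U = 0.2981
RM (Liu & Layland) bound for 2 tasks = 0.828427; compare with U = 31/104 (approx. 0.298077)
U <= bound, so schedulable by RM sufficient condition.

0.2981


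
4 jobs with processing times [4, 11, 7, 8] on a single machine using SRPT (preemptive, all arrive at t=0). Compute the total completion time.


Since all jobs arrive at t=0, SRPT equals SPT ordering.
SPT order: [4, 7, 8, 11]
Completion times:
  Job 1: p=4, C=4
  Job 2: p=7, C=11
  Job 3: p=8, C=19
  Job 4: p=11, C=30
Total completion time = 4 + 11 + 19 + 30 = 64

64


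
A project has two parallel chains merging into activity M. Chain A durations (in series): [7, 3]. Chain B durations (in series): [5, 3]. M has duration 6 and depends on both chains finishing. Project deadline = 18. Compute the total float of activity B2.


Forward pass: ES(B2) = sum of predecessors on chain B = 5
EF = ES + duration = 5 + 3 = 8
Backward pass: LF(M) = deadline = 18; LS(M) = 18 - 6 = 12
LF(B2) = LS(M) - sum(successors on chain B) = 12 - 0 = 12
LS = LF - duration = 12 - 3 = 9
Total float = LS - ES = 9 - 5 = 4

4


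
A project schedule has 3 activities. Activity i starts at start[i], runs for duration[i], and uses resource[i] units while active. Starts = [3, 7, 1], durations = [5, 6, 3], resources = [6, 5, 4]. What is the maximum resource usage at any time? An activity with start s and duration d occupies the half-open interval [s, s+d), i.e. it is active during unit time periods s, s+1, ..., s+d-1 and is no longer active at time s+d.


Each activity i is active on [start_i, start_i + duration_i).
Compute total resource usage per time slot:
  t=0: active resources = [], total = 0
  t=1: active resources = [4], total = 4
  t=2: active resources = [4], total = 4
  t=3: active resources = [6, 4], total = 10
  t=4: active resources = [6], total = 6
  t=5: active resources = [6], total = 6
  t=6: active resources = [6], total = 6
  t=7: active resources = [6, 5], total = 11
  t=8: active resources = [5], total = 5
  t=9: active resources = [5], total = 5
  t=10: active resources = [5], total = 5
  t=11: active resources = [5], total = 5
  t=12: active resources = [5], total = 5
Peak resource demand = 11

11


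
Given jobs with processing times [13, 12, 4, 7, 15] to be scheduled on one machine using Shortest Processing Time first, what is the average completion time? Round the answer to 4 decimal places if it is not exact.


Sort jobs by processing time (SPT order): [4, 7, 12, 13, 15]
Compute completion times sequentially:
  Job 1: processing = 4, completes at 4
  Job 2: processing = 7, completes at 11
  Job 3: processing = 12, completes at 23
  Job 4: processing = 13, completes at 36
  Job 5: processing = 15, completes at 51
Sum of completion times = 125
Average completion time = 125/5 = 25.0

25.0


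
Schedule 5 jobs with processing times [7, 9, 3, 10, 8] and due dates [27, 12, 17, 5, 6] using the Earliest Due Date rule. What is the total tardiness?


Sort by due date (EDD order): [(10, 5), (8, 6), (9, 12), (3, 17), (7, 27)]
Compute completion times and tardiness:
  Job 1: p=10, d=5, C=10, tardiness=max(0,10-5)=5
  Job 2: p=8, d=6, C=18, tardiness=max(0,18-6)=12
  Job 3: p=9, d=12, C=27, tardiness=max(0,27-12)=15
  Job 4: p=3, d=17, C=30, tardiness=max(0,30-17)=13
  Job 5: p=7, d=27, C=37, tardiness=max(0,37-27)=10
Total tardiness = 55

55


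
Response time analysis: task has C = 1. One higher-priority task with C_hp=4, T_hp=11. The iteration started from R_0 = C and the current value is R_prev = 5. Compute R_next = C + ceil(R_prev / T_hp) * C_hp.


R_next = C + ceil(R_prev / T_hp) * C_hp
ceil(5 / 11) = ceil(0.4545) = 1
Interference = 1 * 4 = 4
R_next = 1 + 4 = 5
R_next = R_prev, so the iteration has converged (response time = 5).

5


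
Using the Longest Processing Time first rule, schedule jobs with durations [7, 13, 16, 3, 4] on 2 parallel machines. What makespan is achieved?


Sort jobs in decreasing order (LPT): [16, 13, 7, 4, 3]
Assign each job to the least loaded machine:
  Machine 1: jobs [16, 4, 3], load = 23
  Machine 2: jobs [13, 7], load = 20
Makespan = max load = 23

23


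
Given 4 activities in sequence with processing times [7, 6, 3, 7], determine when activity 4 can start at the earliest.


Activity 4 starts after activities 1 through 3 complete.
Predecessor durations: [7, 6, 3]
ES = 7 + 6 + 3 = 16

16


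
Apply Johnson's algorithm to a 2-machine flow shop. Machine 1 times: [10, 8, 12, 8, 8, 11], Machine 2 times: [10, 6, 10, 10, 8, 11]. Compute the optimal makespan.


Apply Johnson's rule:
  Group 1 (a <= b): [(4, 8, 10), (5, 8, 8), (1, 10, 10), (6, 11, 11)]
  Group 2 (a > b): [(3, 12, 10), (2, 8, 6)]
Optimal job order: [4, 5, 1, 6, 3, 2]
Schedule:
  Job 4: M1 done at 8, M2 done at 18
  Job 5: M1 done at 16, M2 done at 26
  Job 1: M1 done at 26, M2 done at 36
  Job 6: M1 done at 37, M2 done at 48
  Job 3: M1 done at 49, M2 done at 59
  Job 2: M1 done at 57, M2 done at 65
Makespan = 65

65


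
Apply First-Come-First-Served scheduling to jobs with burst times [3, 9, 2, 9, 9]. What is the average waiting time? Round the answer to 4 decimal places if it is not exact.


FCFS order (as given): [3, 9, 2, 9, 9]
Waiting times:
  Job 1: wait = 0
  Job 2: wait = 3
  Job 3: wait = 12
  Job 4: wait = 14
  Job 5: wait = 23
Sum of waiting times = 52
Average waiting time = 52/5 = 10.4

10.4


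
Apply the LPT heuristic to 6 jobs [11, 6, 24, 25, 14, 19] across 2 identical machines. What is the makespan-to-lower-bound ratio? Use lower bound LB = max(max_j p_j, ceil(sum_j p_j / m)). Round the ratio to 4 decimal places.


LPT order: [25, 24, 19, 14, 11, 6]
Machine loads after assignment: [50, 49]
LPT makespan = 50
Lower bound = max(max_job, ceil(total/2)) = max(25, 50) = 50
Ratio = 50 / 50 = 1.0

1.0


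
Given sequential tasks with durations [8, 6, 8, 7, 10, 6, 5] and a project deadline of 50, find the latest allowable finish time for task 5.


LF(activity 5) = deadline - sum of successor durations
Successors: activities 6 through 7 with durations [6, 5]
Sum of successor durations = 11
LF = 50 - 11 = 39

39


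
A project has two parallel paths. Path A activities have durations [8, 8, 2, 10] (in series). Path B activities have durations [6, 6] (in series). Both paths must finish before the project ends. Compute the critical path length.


Path A total = 8 + 8 + 2 + 10 = 28
Path B total = 6 + 6 = 12
Critical path = longest path = max(28, 12) = 28

28


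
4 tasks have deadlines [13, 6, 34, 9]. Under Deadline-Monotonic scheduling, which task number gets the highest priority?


Sort tasks by relative deadline (ascending):
  Task 2: deadline = 6
  Task 4: deadline = 9
  Task 1: deadline = 13
  Task 3: deadline = 34
Priority order (highest first): [2, 4, 1, 3]
Highest priority task = 2

2


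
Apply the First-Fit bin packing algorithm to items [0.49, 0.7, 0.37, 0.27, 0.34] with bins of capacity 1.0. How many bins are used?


Place items sequentially using First-Fit:
  Item 0.49 -> new Bin 1
  Item 0.7 -> new Bin 2
  Item 0.37 -> Bin 1 (now 0.86)
  Item 0.27 -> Bin 2 (now 0.97)
  Item 0.34 -> new Bin 3
Total bins used = 3

3


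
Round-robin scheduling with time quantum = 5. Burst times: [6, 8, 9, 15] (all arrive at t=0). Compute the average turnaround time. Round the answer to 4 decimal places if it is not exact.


Time quantum = 5
Execution trace:
  J1 runs 5 units, time = 5
  J2 runs 5 units, time = 10
  J3 runs 5 units, time = 15
  J4 runs 5 units, time = 20
  J1 runs 1 units, time = 21
  J2 runs 3 units, time = 24
  J3 runs 4 units, time = 28
  J4 runs 5 units, time = 33
  J4 runs 5 units, time = 38
Finish times: [21, 24, 28, 38]
Average turnaround = 111/4 = 27.75

27.75


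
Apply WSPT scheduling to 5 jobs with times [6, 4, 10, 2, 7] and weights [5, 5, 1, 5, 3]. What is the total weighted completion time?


Compute p/w ratios and sort ascending (WSPT): [(2, 5), (4, 5), (6, 5), (7, 3), (10, 1)]
Compute weighted completion times:
  Job (p=2,w=5): C=2, w*C=5*2=10
  Job (p=4,w=5): C=6, w*C=5*6=30
  Job (p=6,w=5): C=12, w*C=5*12=60
  Job (p=7,w=3): C=19, w*C=3*19=57
  Job (p=10,w=1): C=29, w*C=1*29=29
Total weighted completion time = 186

186


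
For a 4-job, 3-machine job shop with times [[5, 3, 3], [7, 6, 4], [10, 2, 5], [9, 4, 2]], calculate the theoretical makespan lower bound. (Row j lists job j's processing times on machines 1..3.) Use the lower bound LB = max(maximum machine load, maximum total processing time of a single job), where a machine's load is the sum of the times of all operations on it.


Machine loads:
  Machine 1: 5 + 7 + 10 + 9 = 31
  Machine 2: 3 + 6 + 2 + 4 = 15
  Machine 3: 3 + 4 + 5 + 2 = 14
Max machine load = 31
Job totals:
  Job 1: 11
  Job 2: 17
  Job 3: 17
  Job 4: 15
Max job total = 17
Lower bound = max(31, 17) = 31

31


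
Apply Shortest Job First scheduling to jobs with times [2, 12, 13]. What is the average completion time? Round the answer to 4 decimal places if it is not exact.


SJF order (ascending): [2, 12, 13]
Completion times:
  Job 1: burst=2, C=2
  Job 2: burst=12, C=14
  Job 3: burst=13, C=27
Average completion = 43/3 = 14.3333

14.3333


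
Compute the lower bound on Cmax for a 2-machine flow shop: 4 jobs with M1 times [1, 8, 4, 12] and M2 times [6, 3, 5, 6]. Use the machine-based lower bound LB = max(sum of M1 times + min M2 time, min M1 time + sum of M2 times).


LB1 = sum(M1 times) + min(M2 times) = 25 + 3 = 28
LB2 = min(M1 times) + sum(M2 times) = 1 + 20 = 21
Lower bound = max(LB1, LB2) = max(28, 21) = 28

28


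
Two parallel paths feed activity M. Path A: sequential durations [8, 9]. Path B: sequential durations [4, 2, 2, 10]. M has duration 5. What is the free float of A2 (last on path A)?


ES(A2) = sum of predecessors on chain A = 8
EF(A2) = ES + duration = 8 + 9 = 17
Successor of A2 is M. ES(M) = max(sum(A), sum(B)) = max(17, 18) = 18
Free float = ES(successor) - EF(current) = 18 - 17 = 1

1


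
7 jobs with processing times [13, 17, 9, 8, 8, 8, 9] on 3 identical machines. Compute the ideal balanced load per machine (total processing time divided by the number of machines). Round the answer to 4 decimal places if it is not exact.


Total processing time = 13 + 17 + 9 + 8 + 8 + 8 + 9 = 72
Number of machines = 3
Ideal balanced load = 72 / 3 = 24.0

24.0


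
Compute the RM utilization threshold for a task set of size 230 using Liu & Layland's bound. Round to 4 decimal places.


Compute 2^(1/230) = 1.0030182291
Subtract 1: 1.0030182291 - 1 = 0.0030182291
Multiply by n: 230 * 0.0030182291 = 0.6941926930
Round to 4 dp: 0.6942

0.6942


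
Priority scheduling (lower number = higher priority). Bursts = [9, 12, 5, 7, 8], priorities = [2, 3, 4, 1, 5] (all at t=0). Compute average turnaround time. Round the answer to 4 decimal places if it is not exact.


Sort by priority (ascending = highest first):
Order: [(1, 7), (2, 9), (3, 12), (4, 5), (5, 8)]
Completion times:
  Priority 1, burst=7, C=7
  Priority 2, burst=9, C=16
  Priority 3, burst=12, C=28
  Priority 4, burst=5, C=33
  Priority 5, burst=8, C=41
Average turnaround = 125/5 = 25.0

25.0


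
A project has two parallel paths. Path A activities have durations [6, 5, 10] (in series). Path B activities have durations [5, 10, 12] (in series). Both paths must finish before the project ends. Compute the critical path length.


Path A total = 6 + 5 + 10 = 21
Path B total = 5 + 10 + 12 = 27
Critical path = longest path = max(21, 27) = 27

27


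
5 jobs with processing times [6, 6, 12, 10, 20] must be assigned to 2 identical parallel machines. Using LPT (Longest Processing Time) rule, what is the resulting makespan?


Sort jobs in decreasing order (LPT): [20, 12, 10, 6, 6]
Assign each job to the least loaded machine:
  Machine 1: jobs [20, 6], load = 26
  Machine 2: jobs [12, 10, 6], load = 28
Makespan = max load = 28

28


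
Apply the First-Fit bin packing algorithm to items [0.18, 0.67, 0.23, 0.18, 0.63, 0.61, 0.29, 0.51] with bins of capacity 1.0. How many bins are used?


Place items sequentially using First-Fit:
  Item 0.18 -> new Bin 1
  Item 0.67 -> Bin 1 (now 0.85)
  Item 0.23 -> new Bin 2
  Item 0.18 -> Bin 2 (now 0.41)
  Item 0.63 -> new Bin 3
  Item 0.61 -> new Bin 4
  Item 0.29 -> Bin 2 (now 0.7)
  Item 0.51 -> new Bin 5
Total bins used = 5

5


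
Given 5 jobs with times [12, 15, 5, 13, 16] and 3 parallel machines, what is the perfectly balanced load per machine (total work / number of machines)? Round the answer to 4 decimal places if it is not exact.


Total processing time = 12 + 15 + 5 + 13 + 16 = 61
Number of machines = 3
Ideal balanced load = 61 / 3 = 20.3333

20.3333


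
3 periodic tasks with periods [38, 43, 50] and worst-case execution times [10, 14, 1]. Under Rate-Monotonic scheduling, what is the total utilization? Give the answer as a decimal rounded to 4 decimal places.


Compute individual utilizations (exact fractions):
  Task 1: C/T = 10/38 = 5/19 (approx. 0.2632)
  Task 2: C/T = 14/43 (approx. 0.3256)
  Task 3: C/T = 1/50 (approx. 0.02)
Total utilization U = 5/19 + 14/43 + 1/50 = 24867/40850
Rounded to 4 decimal places: U = 0.6087
RM (Liu & Layland) bound for 3 tasks = 0.779763; compare with U = 24867/40850 (approx. 0.608739)
U <= bound, so schedulable by RM sufficient condition.

0.6087


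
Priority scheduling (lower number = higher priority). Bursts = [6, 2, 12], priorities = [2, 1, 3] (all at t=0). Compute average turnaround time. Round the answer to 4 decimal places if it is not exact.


Sort by priority (ascending = highest first):
Order: [(1, 2), (2, 6), (3, 12)]
Completion times:
  Priority 1, burst=2, C=2
  Priority 2, burst=6, C=8
  Priority 3, burst=12, C=20
Average turnaround = 30/3 = 10.0

10.0


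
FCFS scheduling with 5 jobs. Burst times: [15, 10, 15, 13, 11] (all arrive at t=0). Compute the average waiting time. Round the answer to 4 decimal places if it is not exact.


FCFS order (as given): [15, 10, 15, 13, 11]
Waiting times:
  Job 1: wait = 0
  Job 2: wait = 15
  Job 3: wait = 25
  Job 4: wait = 40
  Job 5: wait = 53
Sum of waiting times = 133
Average waiting time = 133/5 = 26.6

26.6


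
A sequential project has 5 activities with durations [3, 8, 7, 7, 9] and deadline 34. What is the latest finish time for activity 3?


LF(activity 3) = deadline - sum of successor durations
Successors: activities 4 through 5 with durations [7, 9]
Sum of successor durations = 16
LF = 34 - 16 = 18

18


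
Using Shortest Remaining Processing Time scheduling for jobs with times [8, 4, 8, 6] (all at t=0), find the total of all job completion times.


Since all jobs arrive at t=0, SRPT equals SPT ordering.
SPT order: [4, 6, 8, 8]
Completion times:
  Job 1: p=4, C=4
  Job 2: p=6, C=10
  Job 3: p=8, C=18
  Job 4: p=8, C=26
Total completion time = 4 + 10 + 18 + 26 = 58

58


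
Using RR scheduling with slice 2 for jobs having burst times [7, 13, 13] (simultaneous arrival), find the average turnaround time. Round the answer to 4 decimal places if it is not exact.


Time quantum = 2
Execution trace:
  J1 runs 2 units, time = 2
  J2 runs 2 units, time = 4
  J3 runs 2 units, time = 6
  J1 runs 2 units, time = 8
  J2 runs 2 units, time = 10
  J3 runs 2 units, time = 12
  J1 runs 2 units, time = 14
  J2 runs 2 units, time = 16
  J3 runs 2 units, time = 18
  J1 runs 1 units, time = 19
  J2 runs 2 units, time = 21
  J3 runs 2 units, time = 23
  J2 runs 2 units, time = 25
  J3 runs 2 units, time = 27
  J2 runs 2 units, time = 29
  J3 runs 2 units, time = 31
  J2 runs 1 units, time = 32
  J3 runs 1 units, time = 33
Finish times: [19, 32, 33]
Average turnaround = 84/3 = 28.0

28.0


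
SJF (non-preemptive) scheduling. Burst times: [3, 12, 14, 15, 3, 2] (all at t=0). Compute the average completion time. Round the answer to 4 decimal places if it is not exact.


SJF order (ascending): [2, 3, 3, 12, 14, 15]
Completion times:
  Job 1: burst=2, C=2
  Job 2: burst=3, C=5
  Job 3: burst=3, C=8
  Job 4: burst=12, C=20
  Job 5: burst=14, C=34
  Job 6: burst=15, C=49
Average completion = 118/6 = 19.6667

19.6667


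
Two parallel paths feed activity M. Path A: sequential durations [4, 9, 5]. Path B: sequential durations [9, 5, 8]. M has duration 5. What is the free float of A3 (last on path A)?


ES(A3) = sum of predecessors on chain A = 13
EF(A3) = ES + duration = 13 + 5 = 18
Successor of A3 is M. ES(M) = max(sum(A), sum(B)) = max(18, 22) = 22
Free float = ES(successor) - EF(current) = 22 - 18 = 4

4


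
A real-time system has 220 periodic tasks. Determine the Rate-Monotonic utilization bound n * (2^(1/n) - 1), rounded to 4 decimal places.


Compute 2^(1/220) = 1.0031556376
Subtract 1: 1.0031556376 - 1 = 0.0031556376
Multiply by n: 220 * 0.0031556376 = 0.6942402720
Round to 4 dp: 0.6942

0.6942


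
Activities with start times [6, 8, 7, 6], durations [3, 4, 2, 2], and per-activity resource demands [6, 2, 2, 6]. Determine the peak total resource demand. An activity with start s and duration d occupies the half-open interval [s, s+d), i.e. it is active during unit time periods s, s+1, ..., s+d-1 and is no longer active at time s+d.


Each activity i is active on [start_i, start_i + duration_i).
Compute total resource usage per time slot:
  t=0: active resources = [], total = 0
  t=1: active resources = [], total = 0
  t=2: active resources = [], total = 0
  t=3: active resources = [], total = 0
  t=4: active resources = [], total = 0
  t=5: active resources = [], total = 0
  t=6: active resources = [6, 6], total = 12
  t=7: active resources = [6, 2, 6], total = 14
  t=8: active resources = [6, 2, 2], total = 10
  t=9: active resources = [2], total = 2
  t=10: active resources = [2], total = 2
  t=11: active resources = [2], total = 2
Peak resource demand = 14

14


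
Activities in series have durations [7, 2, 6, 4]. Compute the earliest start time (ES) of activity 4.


Activity 4 starts after activities 1 through 3 complete.
Predecessor durations: [7, 2, 6]
ES = 7 + 2 + 6 = 15

15


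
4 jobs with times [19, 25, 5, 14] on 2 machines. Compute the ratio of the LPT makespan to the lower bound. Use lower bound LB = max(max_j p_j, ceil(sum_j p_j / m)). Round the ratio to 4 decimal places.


LPT order: [25, 19, 14, 5]
Machine loads after assignment: [30, 33]
LPT makespan = 33
Lower bound = max(max_job, ceil(total/2)) = max(25, 32) = 32
Ratio = 33 / 32 = 1.0313

1.0313


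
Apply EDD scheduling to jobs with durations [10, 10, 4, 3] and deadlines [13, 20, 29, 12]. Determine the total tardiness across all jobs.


Sort by due date (EDD order): [(3, 12), (10, 13), (10, 20), (4, 29)]
Compute completion times and tardiness:
  Job 1: p=3, d=12, C=3, tardiness=max(0,3-12)=0
  Job 2: p=10, d=13, C=13, tardiness=max(0,13-13)=0
  Job 3: p=10, d=20, C=23, tardiness=max(0,23-20)=3
  Job 4: p=4, d=29, C=27, tardiness=max(0,27-29)=0
Total tardiness = 3

3


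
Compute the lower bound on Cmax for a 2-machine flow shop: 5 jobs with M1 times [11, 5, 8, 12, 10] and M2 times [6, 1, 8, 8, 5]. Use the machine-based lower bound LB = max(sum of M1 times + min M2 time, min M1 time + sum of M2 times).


LB1 = sum(M1 times) + min(M2 times) = 46 + 1 = 47
LB2 = min(M1 times) + sum(M2 times) = 5 + 28 = 33
Lower bound = max(LB1, LB2) = max(47, 33) = 47

47


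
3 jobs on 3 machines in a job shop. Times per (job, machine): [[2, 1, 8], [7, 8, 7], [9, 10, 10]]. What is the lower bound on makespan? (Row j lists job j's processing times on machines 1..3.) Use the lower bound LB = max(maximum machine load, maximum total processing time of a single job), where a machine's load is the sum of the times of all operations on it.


Machine loads:
  Machine 1: 2 + 7 + 9 = 18
  Machine 2: 1 + 8 + 10 = 19
  Machine 3: 8 + 7 + 10 = 25
Max machine load = 25
Job totals:
  Job 1: 11
  Job 2: 22
  Job 3: 29
Max job total = 29
Lower bound = max(25, 29) = 29

29


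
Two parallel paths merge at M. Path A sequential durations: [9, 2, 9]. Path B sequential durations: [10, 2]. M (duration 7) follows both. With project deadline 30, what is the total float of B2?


Forward pass: ES(B2) = sum of predecessors on chain B = 10
EF = ES + duration = 10 + 2 = 12
Backward pass: LF(M) = deadline = 30; LS(M) = 30 - 7 = 23
LF(B2) = LS(M) - sum(successors on chain B) = 23 - 0 = 23
LS = LF - duration = 23 - 2 = 21
Total float = LS - ES = 21 - 10 = 11

11


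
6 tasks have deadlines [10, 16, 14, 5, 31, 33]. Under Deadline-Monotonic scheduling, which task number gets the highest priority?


Sort tasks by relative deadline (ascending):
  Task 4: deadline = 5
  Task 1: deadline = 10
  Task 3: deadline = 14
  Task 2: deadline = 16
  Task 5: deadline = 31
  Task 6: deadline = 33
Priority order (highest first): [4, 1, 3, 2, 5, 6]
Highest priority task = 4

4


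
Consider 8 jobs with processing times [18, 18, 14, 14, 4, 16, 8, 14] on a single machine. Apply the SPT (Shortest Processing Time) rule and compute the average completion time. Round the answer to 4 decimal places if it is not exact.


Sort jobs by processing time (SPT order): [4, 8, 14, 14, 14, 16, 18, 18]
Compute completion times sequentially:
  Job 1: processing = 4, completes at 4
  Job 2: processing = 8, completes at 12
  Job 3: processing = 14, completes at 26
  Job 4: processing = 14, completes at 40
  Job 5: processing = 14, completes at 54
  Job 6: processing = 16, completes at 70
  Job 7: processing = 18, completes at 88
  Job 8: processing = 18, completes at 106
Sum of completion times = 400
Average completion time = 400/8 = 50.0

50.0


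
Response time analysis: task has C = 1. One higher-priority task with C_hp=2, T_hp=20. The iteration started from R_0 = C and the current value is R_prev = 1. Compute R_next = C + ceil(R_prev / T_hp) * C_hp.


R_next = C + ceil(R_prev / T_hp) * C_hp
ceil(1 / 20) = ceil(0.05) = 1
Interference = 1 * 2 = 2
R_next = 1 + 2 = 3

3


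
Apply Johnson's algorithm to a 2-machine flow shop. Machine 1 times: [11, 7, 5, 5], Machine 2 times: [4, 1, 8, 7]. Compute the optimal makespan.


Apply Johnson's rule:
  Group 1 (a <= b): [(3, 5, 8), (4, 5, 7)]
  Group 2 (a > b): [(1, 11, 4), (2, 7, 1)]
Optimal job order: [3, 4, 1, 2]
Schedule:
  Job 3: M1 done at 5, M2 done at 13
  Job 4: M1 done at 10, M2 done at 20
  Job 1: M1 done at 21, M2 done at 25
  Job 2: M1 done at 28, M2 done at 29
Makespan = 29

29


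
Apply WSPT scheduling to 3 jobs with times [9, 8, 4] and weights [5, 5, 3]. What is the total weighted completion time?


Compute p/w ratios and sort ascending (WSPT): [(4, 3), (8, 5), (9, 5)]
Compute weighted completion times:
  Job (p=4,w=3): C=4, w*C=3*4=12
  Job (p=8,w=5): C=12, w*C=5*12=60
  Job (p=9,w=5): C=21, w*C=5*21=105
Total weighted completion time = 177

177


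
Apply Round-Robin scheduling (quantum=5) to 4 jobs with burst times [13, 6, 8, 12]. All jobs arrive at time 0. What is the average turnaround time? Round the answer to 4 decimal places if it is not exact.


Time quantum = 5
Execution trace:
  J1 runs 5 units, time = 5
  J2 runs 5 units, time = 10
  J3 runs 5 units, time = 15
  J4 runs 5 units, time = 20
  J1 runs 5 units, time = 25
  J2 runs 1 units, time = 26
  J3 runs 3 units, time = 29
  J4 runs 5 units, time = 34
  J1 runs 3 units, time = 37
  J4 runs 2 units, time = 39
Finish times: [37, 26, 29, 39]
Average turnaround = 131/4 = 32.75

32.75


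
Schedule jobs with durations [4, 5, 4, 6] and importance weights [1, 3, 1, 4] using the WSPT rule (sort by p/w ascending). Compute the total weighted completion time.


Compute p/w ratios and sort ascending (WSPT): [(6, 4), (5, 3), (4, 1), (4, 1)]
Compute weighted completion times:
  Job (p=6,w=4): C=6, w*C=4*6=24
  Job (p=5,w=3): C=11, w*C=3*11=33
  Job (p=4,w=1): C=15, w*C=1*15=15
  Job (p=4,w=1): C=19, w*C=1*19=19
Total weighted completion time = 91

91


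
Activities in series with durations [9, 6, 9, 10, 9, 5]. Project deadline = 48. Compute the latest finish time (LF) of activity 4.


LF(activity 4) = deadline - sum of successor durations
Successors: activities 5 through 6 with durations [9, 5]
Sum of successor durations = 14
LF = 48 - 14 = 34

34


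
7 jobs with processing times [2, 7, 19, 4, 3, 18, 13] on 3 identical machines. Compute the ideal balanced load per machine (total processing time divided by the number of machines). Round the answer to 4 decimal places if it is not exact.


Total processing time = 2 + 7 + 19 + 4 + 3 + 18 + 13 = 66
Number of machines = 3
Ideal balanced load = 66 / 3 = 22.0

22.0


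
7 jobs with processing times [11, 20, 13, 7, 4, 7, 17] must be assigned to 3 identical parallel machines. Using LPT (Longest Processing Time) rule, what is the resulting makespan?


Sort jobs in decreasing order (LPT): [20, 17, 13, 11, 7, 7, 4]
Assign each job to the least loaded machine:
  Machine 1: jobs [20, 7], load = 27
  Machine 2: jobs [17, 7, 4], load = 28
  Machine 3: jobs [13, 11], load = 24
Makespan = max load = 28

28


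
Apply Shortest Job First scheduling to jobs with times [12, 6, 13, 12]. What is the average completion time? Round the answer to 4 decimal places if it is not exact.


SJF order (ascending): [6, 12, 12, 13]
Completion times:
  Job 1: burst=6, C=6
  Job 2: burst=12, C=18
  Job 3: burst=12, C=30
  Job 4: burst=13, C=43
Average completion = 97/4 = 24.25

24.25


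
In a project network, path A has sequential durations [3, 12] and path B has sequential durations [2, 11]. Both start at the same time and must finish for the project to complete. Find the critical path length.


Path A total = 3 + 12 = 15
Path B total = 2 + 11 = 13
Critical path = longest path = max(15, 13) = 15

15


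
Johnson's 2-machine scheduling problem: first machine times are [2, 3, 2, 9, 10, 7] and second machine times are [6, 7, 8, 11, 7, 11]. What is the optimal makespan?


Apply Johnson's rule:
  Group 1 (a <= b): [(1, 2, 6), (3, 2, 8), (2, 3, 7), (6, 7, 11), (4, 9, 11)]
  Group 2 (a > b): [(5, 10, 7)]
Optimal job order: [1, 3, 2, 6, 4, 5]
Schedule:
  Job 1: M1 done at 2, M2 done at 8
  Job 3: M1 done at 4, M2 done at 16
  Job 2: M1 done at 7, M2 done at 23
  Job 6: M1 done at 14, M2 done at 34
  Job 4: M1 done at 23, M2 done at 45
  Job 5: M1 done at 33, M2 done at 52
Makespan = 52

52


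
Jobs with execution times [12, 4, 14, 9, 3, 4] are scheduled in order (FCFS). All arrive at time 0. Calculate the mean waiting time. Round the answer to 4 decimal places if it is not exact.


FCFS order (as given): [12, 4, 14, 9, 3, 4]
Waiting times:
  Job 1: wait = 0
  Job 2: wait = 12
  Job 3: wait = 16
  Job 4: wait = 30
  Job 5: wait = 39
  Job 6: wait = 42
Sum of waiting times = 139
Average waiting time = 139/6 = 23.1667

23.1667


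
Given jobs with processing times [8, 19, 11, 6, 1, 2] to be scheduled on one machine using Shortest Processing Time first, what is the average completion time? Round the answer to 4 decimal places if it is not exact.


Sort jobs by processing time (SPT order): [1, 2, 6, 8, 11, 19]
Compute completion times sequentially:
  Job 1: processing = 1, completes at 1
  Job 2: processing = 2, completes at 3
  Job 3: processing = 6, completes at 9
  Job 4: processing = 8, completes at 17
  Job 5: processing = 11, completes at 28
  Job 6: processing = 19, completes at 47
Sum of completion times = 105
Average completion time = 105/6 = 17.5

17.5


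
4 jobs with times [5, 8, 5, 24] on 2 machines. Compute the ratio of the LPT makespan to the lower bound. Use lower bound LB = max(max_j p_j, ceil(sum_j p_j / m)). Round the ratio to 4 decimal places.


LPT order: [24, 8, 5, 5]
Machine loads after assignment: [24, 18]
LPT makespan = 24
Lower bound = max(max_job, ceil(total/2)) = max(24, 21) = 24
Ratio = 24 / 24 = 1.0

1.0


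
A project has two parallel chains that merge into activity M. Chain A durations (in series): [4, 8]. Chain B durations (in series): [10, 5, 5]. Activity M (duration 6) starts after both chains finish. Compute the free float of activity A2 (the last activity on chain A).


ES(A2) = sum of predecessors on chain A = 4
EF(A2) = ES + duration = 4 + 8 = 12
Successor of A2 is M. ES(M) = max(sum(A), sum(B)) = max(12, 20) = 20
Free float = ES(successor) - EF(current) = 20 - 12 = 8

8


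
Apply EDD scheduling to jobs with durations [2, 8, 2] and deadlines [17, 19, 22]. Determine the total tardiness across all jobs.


Sort by due date (EDD order): [(2, 17), (8, 19), (2, 22)]
Compute completion times and tardiness:
  Job 1: p=2, d=17, C=2, tardiness=max(0,2-17)=0
  Job 2: p=8, d=19, C=10, tardiness=max(0,10-19)=0
  Job 3: p=2, d=22, C=12, tardiness=max(0,12-22)=0
Total tardiness = 0

0
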